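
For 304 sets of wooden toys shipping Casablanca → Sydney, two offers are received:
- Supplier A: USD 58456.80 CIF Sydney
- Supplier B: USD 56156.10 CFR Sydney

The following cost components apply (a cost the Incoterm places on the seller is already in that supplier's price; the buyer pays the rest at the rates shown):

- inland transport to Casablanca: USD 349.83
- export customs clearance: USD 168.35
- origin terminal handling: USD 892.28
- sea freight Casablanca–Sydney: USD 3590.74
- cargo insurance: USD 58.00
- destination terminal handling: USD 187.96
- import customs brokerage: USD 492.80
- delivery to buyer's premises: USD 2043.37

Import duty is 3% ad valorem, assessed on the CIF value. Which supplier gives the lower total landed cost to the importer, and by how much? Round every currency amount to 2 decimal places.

Supplier A (CIF):
The CIF price already equals the CIF value: 58456.80
Import duty = 58456.80 × 3% = 1753.70
Buyer bears (A): 187.96 + 492.80 + 2043.37 = 2724.13
Landed cost (A) = invoice 58456.80 + 2724.13 + duty 1753.70 = 62934.63
Supplier B (CFR):
CIF value = CFR price + insurance = 56156.10 + 58.00 = 56214.10
Import duty = 56214.10 × 3% = 1686.42
Buyer bears (B): 58.00 + 187.96 + 492.80 + 2043.37 = 2782.13
Landed cost (B) = invoice 56156.10 + 2782.13 + duty 1686.42 = 60624.65
Difference = |62934.63 − 60624.65| = 2309.98

Supplier B is cheaper by USD 2309.98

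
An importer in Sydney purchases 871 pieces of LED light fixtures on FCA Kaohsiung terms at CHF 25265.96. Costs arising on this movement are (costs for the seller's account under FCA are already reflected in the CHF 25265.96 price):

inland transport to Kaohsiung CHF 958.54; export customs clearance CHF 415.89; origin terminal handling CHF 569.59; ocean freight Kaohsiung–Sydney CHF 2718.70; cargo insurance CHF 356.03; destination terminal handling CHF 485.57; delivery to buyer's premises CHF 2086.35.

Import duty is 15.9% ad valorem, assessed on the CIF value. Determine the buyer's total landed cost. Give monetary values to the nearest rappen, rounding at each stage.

FCA: the seller delivers export-cleared goods to the carrier; the buyer bears costs from that point.
Already in the invoice (seller's account under FCA): inland to port, export clearance — exclude.
CIF value = FCA price + origin terminal + freight + insurance = 25265.96 + 569.59 + 2718.70 + 356.03 = 28910.28
Import duty = 28910.28 × 15.9% = 4596.73
Buyer bears: origin terminal 569.59 + freight 2718.70 + insurance 356.03 + destination terminal 485.57 + delivery 2086.35 + duty 4596.73 = 10812.97
Landed cost = invoice 25265.96 + 10812.97 = 36078.93

Total landed cost: CHF 36078.93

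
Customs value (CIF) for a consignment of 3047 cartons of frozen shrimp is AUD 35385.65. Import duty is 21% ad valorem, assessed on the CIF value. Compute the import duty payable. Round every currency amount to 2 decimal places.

Import duty = 35385.65 × 21% = 7430.99

Import duty: AUD 7430.99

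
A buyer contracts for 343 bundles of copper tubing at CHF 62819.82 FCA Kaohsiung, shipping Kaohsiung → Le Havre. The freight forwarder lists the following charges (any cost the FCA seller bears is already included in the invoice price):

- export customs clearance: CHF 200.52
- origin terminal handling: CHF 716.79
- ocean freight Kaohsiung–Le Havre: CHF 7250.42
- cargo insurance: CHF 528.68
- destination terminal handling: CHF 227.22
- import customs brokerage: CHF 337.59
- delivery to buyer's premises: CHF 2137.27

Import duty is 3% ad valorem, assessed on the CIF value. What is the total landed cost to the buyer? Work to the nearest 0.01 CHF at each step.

Total landed cost: CHF 76157.26

FCA: the seller delivers export-cleared goods to the carrier; the buyer bears costs from that point.
Already in the invoice (seller's account under FCA): export clearance — exclude.
CIF value = FCA price + origin terminal + freight + insurance = 62819.82 + 716.79 + 7250.42 + 528.68 = 71315.71
Import duty = 71315.71 × 3% = 2139.47
Buyer bears: origin terminal 716.79 + freight 7250.42 + insurance 528.68 + destination terminal 227.22 + brokerage 337.59 + delivery 2137.27 + duty 2139.47 = 13337.44
Landed cost = invoice 62819.82 + 13337.44 = 76157.26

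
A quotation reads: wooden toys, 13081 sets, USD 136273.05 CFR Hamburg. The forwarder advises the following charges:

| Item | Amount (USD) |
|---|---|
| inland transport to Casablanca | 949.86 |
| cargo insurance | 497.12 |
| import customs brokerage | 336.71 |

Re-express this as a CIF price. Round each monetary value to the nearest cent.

Not relevant to the conversion: inland to port — on the seller under both CFR and CIF; already in the CFR price and stays in the CIF price. brokerage — on the buyer under both terms; not part of either seller's price.
From CFR to CIF, the seller additionally bears: insurance.
CIF price = 136273.05 + 497.12 = 136770.17

CIF price: USD 136770.17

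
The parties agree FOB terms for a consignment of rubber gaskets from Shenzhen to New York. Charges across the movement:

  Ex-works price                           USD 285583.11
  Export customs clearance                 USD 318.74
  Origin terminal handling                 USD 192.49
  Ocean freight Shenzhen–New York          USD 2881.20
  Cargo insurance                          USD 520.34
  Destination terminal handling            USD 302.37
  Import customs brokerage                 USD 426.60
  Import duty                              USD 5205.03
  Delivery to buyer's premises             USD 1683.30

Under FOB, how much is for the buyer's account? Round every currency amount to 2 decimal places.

FOB: the seller bears costs until goods are on board at the origin port; the buyer bears freight, insurance and all costs thereafter.
Seller's account: goods 285583.11 + export clearance 318.74 + origin terminal 192.49 = 286094.34
Buyer's account: freight 2881.20 + insurance 520.34 + destination terminal 302.37 + brokerage 426.60 + duty 5205.03 + delivery 1683.30 = 11018.84

Buyer's account: USD 11018.84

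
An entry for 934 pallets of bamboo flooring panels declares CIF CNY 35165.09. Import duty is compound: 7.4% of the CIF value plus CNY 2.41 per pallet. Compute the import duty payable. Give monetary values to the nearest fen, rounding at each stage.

Ad valorem component: 35165.09 × 7.4% = 2602.22
Specific component: 934 × 2.41 = 2250.94
Import duty = 2602.22 + 2250.94 = 4853.16

Import duty: CNY 4853.16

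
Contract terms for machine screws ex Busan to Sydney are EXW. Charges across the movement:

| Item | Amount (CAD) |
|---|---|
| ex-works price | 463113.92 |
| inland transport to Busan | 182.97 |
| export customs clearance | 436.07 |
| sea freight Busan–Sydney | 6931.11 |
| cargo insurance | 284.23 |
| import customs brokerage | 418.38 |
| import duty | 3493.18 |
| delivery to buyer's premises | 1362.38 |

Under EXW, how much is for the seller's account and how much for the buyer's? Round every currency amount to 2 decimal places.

EXW: the seller makes goods available at their premises; the buyer bears all onward costs.
Seller's account: goods 463113.92 = 463113.92
Buyer's account: inland to port 182.97 + export clearance 436.07 + freight 6931.11 + insurance 284.23 + brokerage 418.38 + duty 3493.18 + delivery 1362.38 = 13108.32

Seller: CAD 463113.92; buyer: CAD 13108.32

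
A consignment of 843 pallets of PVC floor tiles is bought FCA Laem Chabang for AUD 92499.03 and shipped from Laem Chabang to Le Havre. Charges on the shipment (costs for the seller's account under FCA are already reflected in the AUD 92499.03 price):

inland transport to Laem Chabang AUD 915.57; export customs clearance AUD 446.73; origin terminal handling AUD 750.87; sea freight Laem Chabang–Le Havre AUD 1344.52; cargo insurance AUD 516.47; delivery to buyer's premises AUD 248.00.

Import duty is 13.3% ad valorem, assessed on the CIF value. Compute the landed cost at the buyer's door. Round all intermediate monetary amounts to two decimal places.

Total landed cost: AUD 108008.64

FCA: the seller delivers export-cleared goods to the carrier; the buyer bears costs from that point.
Already in the invoice (seller's account under FCA): inland to port, export clearance — exclude.
CIF value = FCA price + origin terminal + freight + insurance = 92499.03 + 750.87 + 1344.52 + 516.47 = 95110.89
Import duty = 95110.89 × 13.3% = 12649.75
Buyer bears: origin terminal 750.87 + freight 1344.52 + insurance 516.47 + delivery 248.00 + duty 12649.75 = 15509.61
Landed cost = invoice 92499.03 + 15509.61 = 108008.64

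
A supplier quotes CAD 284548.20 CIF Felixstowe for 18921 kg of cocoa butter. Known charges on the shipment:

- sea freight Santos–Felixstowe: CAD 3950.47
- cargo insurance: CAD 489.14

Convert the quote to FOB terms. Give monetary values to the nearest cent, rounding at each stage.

FOB price: CAD 280108.59

From CIF to FOB, the seller no longer bears: freight, insurance.
FOB price = 284548.20 − 3950.47 − 489.14 = 280108.59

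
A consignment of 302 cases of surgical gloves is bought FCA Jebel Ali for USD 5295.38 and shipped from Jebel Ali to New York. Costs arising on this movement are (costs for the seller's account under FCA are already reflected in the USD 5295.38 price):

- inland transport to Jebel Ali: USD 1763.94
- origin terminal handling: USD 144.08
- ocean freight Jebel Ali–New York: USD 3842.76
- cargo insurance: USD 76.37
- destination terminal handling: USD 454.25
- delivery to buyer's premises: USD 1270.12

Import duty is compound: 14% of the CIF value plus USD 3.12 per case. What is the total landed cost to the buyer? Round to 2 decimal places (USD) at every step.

Total landed cost: USD 13335.40

FCA: the seller delivers export-cleared goods to the carrier; the buyer bears costs from that point.
Already in the invoice (seller's account under FCA): inland to port — exclude.
CIF value = FCA price + origin terminal + freight + insurance = 5295.38 + 144.08 + 3842.76 + 76.37 = 9358.59
Ad valorem component: 9358.59 × 14% = 1310.20
Specific component: 302 × 3.12 = 942.24
Import duty = 1310.20 + 942.24 = 2252.44
Buyer bears: origin terminal 144.08 + freight 3842.76 + insurance 76.37 + destination terminal 454.25 + delivery 1270.12 + duty 2252.44 = 8040.02
Landed cost = invoice 5295.38 + 8040.02 = 13335.40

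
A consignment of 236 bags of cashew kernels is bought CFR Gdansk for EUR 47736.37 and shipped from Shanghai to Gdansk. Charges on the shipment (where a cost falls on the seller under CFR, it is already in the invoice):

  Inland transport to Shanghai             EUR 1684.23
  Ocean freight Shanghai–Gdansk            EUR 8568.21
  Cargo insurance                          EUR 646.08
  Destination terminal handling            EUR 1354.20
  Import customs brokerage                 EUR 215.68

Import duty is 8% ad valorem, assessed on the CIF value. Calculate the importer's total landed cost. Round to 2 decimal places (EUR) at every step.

CFR: the seller pays costs through ocean freight to the destination port, but not insurance.
Already in the invoice (seller's account under CFR): inland to port, freight — exclude.
CIF value = CFR price + insurance = 47736.37 + 646.08 = 48382.45
Import duty = 48382.45 × 8% = 3870.60
Buyer bears: insurance 646.08 + destination terminal 1354.20 + brokerage 215.68 + duty 3870.60 = 6086.56
Landed cost = invoice 47736.37 + 6086.56 = 53822.93

Total landed cost: EUR 53822.93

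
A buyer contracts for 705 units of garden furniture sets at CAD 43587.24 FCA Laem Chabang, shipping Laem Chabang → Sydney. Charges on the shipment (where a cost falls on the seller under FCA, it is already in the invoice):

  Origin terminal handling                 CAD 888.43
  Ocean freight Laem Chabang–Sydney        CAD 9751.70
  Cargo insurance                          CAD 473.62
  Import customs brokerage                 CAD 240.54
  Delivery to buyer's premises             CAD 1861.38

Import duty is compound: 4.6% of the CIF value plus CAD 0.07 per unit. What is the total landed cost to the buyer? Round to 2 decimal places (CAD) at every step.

Total landed cost: CAD 59368.51

FCA: the seller delivers export-cleared goods to the carrier; the buyer bears costs from that point.
CIF value = FCA price + origin terminal + freight + insurance = 43587.24 + 888.43 + 9751.70 + 473.62 = 54700.99
Ad valorem component: 54700.99 × 4.6% = 2516.25
Specific component: 705 × 0.07 = 49.35
Import duty = 2516.25 + 49.35 = 2565.60
Buyer bears: origin terminal 888.43 + freight 9751.70 + insurance 473.62 + brokerage 240.54 + delivery 1861.38 + duty 2565.60 = 15781.27
Landed cost = invoice 43587.24 + 15781.27 = 59368.51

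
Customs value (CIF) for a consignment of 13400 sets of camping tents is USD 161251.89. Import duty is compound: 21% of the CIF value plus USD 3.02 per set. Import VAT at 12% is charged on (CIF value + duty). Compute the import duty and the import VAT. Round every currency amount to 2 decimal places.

Ad valorem component: 161251.89 × 21% = 33862.90
Specific component: 13400 × 3.02 = 40468.00
Import duty = 33862.90 + 40468.00 = 74330.90
VAT base = CIF + duty = 161251.89 + 74330.90 = 235582.79
Import VAT = 235582.79 × 12% = 28269.93

Import duty: USD 74330.90; import VAT: USD 28269.93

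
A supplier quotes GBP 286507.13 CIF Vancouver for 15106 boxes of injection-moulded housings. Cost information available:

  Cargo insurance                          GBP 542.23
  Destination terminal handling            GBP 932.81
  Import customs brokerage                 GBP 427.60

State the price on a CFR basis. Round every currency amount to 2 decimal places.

Not relevant to the conversion: destination terminal, brokerage — on the buyer under both terms; not part of either seller's price.
From CIF to CFR, the seller no longer bears: insurance.
CFR price = 286507.13 − 542.23 = 285964.90

CFR price: GBP 285964.90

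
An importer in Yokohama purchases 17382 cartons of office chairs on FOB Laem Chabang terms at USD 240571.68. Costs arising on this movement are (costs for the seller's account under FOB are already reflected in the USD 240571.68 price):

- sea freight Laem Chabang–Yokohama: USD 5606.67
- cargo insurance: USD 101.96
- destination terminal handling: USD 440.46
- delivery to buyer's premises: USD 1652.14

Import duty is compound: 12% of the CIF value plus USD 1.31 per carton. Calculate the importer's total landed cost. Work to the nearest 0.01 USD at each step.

Total landed cost: USD 300696.97

FOB: the seller bears costs until goods are on board at the origin port; the buyer bears freight, insurance and all costs thereafter.
CIF value = FOB price + freight + insurance = 240571.68 + 5606.67 + 101.96 = 246280.31
Ad valorem component: 246280.31 × 12% = 29553.64
Specific component: 17382 × 1.31 = 22770.42
Import duty = 29553.64 + 22770.42 = 52324.06
Buyer bears: freight 5606.67 + insurance 101.96 + destination terminal 440.46 + delivery 1652.14 + duty 52324.06 = 60125.29
Landed cost = invoice 240571.68 + 60125.29 = 300696.97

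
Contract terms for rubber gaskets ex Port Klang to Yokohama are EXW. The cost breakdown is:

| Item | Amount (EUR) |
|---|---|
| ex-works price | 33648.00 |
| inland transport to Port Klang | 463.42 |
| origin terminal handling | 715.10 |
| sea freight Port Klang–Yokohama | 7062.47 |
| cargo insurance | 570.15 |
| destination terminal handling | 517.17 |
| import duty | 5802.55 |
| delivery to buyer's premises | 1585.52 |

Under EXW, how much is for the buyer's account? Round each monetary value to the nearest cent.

EXW: the seller makes goods available at their premises; the buyer bears all onward costs.
Seller's account: goods 33648.00 = 33648.00
Buyer's account: inland to port 463.42 + origin terminal 715.10 + freight 7062.47 + insurance 570.15 + destination terminal 517.17 + duty 5802.55 + delivery 1585.52 = 16716.38

Buyer's account: EUR 16716.38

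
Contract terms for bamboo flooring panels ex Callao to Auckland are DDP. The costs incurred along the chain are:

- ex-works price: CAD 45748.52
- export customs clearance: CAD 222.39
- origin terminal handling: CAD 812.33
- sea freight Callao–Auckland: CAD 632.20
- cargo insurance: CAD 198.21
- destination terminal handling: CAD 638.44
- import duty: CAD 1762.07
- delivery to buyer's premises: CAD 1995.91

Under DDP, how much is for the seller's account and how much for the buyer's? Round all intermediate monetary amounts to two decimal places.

Seller: CAD 52010.07; buyer: CAD 0.00

DDP: the seller bears all costs including import duty.
Seller's account: goods 45748.52 + export clearance 222.39 + origin terminal 812.33 + freight 632.20 + insurance 198.21 + destination terminal 638.44 + duty 1762.07 + delivery 1995.91 = 52010.07
Buyer's account: 0.00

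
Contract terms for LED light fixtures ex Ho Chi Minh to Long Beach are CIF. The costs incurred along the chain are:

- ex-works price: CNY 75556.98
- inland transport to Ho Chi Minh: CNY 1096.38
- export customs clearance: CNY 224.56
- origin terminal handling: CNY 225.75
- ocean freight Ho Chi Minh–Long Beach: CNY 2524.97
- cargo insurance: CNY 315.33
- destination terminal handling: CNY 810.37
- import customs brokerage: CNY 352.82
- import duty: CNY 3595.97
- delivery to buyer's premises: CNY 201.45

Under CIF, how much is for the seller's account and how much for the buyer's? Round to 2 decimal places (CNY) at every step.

Seller: CNY 79943.97; buyer: CNY 4960.61

CIF: the seller pays costs through ocean freight and marine insurance to the destination port.
Seller's account: goods 75556.98 + inland to port 1096.38 + export clearance 224.56 + origin terminal 225.75 + freight 2524.97 + insurance 315.33 = 79943.97
Buyer's account: destination terminal 810.37 + brokerage 352.82 + duty 3595.97 + delivery 201.45 = 4960.61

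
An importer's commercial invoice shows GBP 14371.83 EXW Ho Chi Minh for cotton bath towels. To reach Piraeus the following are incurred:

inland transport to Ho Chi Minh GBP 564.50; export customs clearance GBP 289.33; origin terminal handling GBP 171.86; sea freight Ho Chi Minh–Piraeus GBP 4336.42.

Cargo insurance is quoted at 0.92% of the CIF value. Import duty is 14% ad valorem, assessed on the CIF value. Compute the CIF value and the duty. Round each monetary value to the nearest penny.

Let C be the CIF value. C = EXW price + pre-shipment costs + freight + 0.92% × C
C − 0.92% × C = 14371.83 + 564.50 + 289.33 + 171.86 + 4336.42
0.9908 × C = 19733.94
C = 19733.94 / 0.9908 = 19917.18
Insurance premium = 0.92% × 19917.18 = 183.24
Import duty = 19917.18 × 14% = 2788.41

CIF value: GBP 19917.18; import duty: GBP 2788.41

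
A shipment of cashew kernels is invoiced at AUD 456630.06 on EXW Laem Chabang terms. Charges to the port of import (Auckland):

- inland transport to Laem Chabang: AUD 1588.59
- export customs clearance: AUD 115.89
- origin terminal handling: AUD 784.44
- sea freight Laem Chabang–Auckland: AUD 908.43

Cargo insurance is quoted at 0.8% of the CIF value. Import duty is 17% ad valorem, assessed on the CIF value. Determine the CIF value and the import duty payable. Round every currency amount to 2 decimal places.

Let C be the CIF value. C = EXW price + pre-shipment costs + freight + 0.8% × C
C − 0.8% × C = 456630.06 + 1588.59 + 115.89 + 784.44 + 908.43
0.992 × C = 460027.41
C = 460027.41 / 0.992 = 463737.31
Insurance premium = 0.8% × 463737.31 = 3709.90
Import duty = 463737.31 × 17% = 78835.34

CIF value: AUD 463737.31; import duty: AUD 78835.34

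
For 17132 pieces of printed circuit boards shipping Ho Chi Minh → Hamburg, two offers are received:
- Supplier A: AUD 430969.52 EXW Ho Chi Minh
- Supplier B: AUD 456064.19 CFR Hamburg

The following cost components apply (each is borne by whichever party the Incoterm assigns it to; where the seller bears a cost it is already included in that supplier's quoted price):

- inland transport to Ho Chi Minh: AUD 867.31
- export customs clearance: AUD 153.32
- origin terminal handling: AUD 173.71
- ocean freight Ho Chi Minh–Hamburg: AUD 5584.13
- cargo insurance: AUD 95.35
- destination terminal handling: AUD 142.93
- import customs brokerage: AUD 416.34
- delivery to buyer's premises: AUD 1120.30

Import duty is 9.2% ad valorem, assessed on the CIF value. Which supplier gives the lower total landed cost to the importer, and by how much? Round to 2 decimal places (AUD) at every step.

Supplier A (EXW):
CIF value = EXW price + inland to port + export clearance + origin terminal + freight + insurance = 430969.52 + 867.31 + 153.32 + 173.71 + 5584.13 + 95.35 = 437843.34
Import duty = 437843.34 × 9.2% = 40281.59
Buyer bears (A): 867.31 + 153.32 + 173.71 + 5584.13 + 95.35 + 142.93 + 416.34 + 1120.30 = 8553.39
Landed cost (A) = invoice 430969.52 + 8553.39 + duty 40281.59 = 479804.50
Supplier B (CFR):
CIF value = CFR price + insurance = 456064.19 + 95.35 = 456159.54
Import duty = 456159.54 × 9.2% = 41966.68
Buyer bears (B): 95.35 + 142.93 + 416.34 + 1120.30 = 1774.92
Landed cost (B) = invoice 456064.19 + 1774.92 + duty 41966.68 = 499805.79
Difference = |479804.50 − 499805.79| = 20001.29

Supplier A is cheaper by AUD 20001.29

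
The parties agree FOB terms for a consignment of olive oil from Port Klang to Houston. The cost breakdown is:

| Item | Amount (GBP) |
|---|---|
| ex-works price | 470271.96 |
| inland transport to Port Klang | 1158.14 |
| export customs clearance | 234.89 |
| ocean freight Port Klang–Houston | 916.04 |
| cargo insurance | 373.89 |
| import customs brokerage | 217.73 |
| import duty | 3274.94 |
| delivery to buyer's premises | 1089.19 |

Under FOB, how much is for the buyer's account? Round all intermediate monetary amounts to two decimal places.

Buyer's account: GBP 5871.79

FOB: the seller bears costs until goods are on board at the origin port; the buyer bears freight, insurance and all costs thereafter.
Seller's account: goods 470271.96 + inland to port 1158.14 + export clearance 234.89 = 471664.99
Buyer's account: freight 916.04 + insurance 373.89 + brokerage 217.73 + duty 3274.94 + delivery 1089.19 = 5871.79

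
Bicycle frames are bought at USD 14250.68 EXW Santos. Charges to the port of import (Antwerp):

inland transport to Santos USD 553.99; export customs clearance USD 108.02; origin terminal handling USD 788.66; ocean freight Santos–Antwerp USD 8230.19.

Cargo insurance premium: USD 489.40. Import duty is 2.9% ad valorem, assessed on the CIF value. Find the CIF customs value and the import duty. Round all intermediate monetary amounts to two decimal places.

CIF value: USD 24420.94; import duty: USD 708.21

CIF = EXW price + pre-shipment costs + freight + insurance
CIF = 14250.68 + 553.99 + 108.02 + 788.66 + 8230.19 + 489.40 = 24420.94
Import duty = 24420.94 × 2.9% = 708.21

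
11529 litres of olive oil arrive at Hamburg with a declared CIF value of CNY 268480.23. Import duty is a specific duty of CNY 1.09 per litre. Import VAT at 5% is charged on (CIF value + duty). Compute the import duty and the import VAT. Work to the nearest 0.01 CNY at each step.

Import duty = 11529 × 1.09 = 12566.61
VAT base = CIF + duty = 268480.23 + 12566.61 = 281046.84
Import VAT = 281046.84 × 5% = 14052.34

Import duty: CNY 12566.61; import VAT: CNY 14052.34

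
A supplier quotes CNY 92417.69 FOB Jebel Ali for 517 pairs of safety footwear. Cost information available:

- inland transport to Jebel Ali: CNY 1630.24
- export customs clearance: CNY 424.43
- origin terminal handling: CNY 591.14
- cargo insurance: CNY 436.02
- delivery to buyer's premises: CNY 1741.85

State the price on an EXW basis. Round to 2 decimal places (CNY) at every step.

Not relevant to the conversion: insurance, delivery — on the buyer under both terms; not part of either seller's price.
From FOB to EXW, the seller no longer bears: inland to port, export clearance, origin terminal.
EXW price = 92417.69 − 1630.24 − 424.43 − 591.14 = 89771.88

EXW price: CNY 89771.88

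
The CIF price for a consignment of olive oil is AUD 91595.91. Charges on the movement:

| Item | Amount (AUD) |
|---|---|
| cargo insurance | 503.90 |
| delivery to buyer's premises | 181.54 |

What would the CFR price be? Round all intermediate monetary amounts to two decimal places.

Not relevant to the conversion: delivery — on the buyer under both terms; not part of either seller's price.
From CIF to CFR, the seller no longer bears: insurance.
CFR price = 91595.91 − 503.90 = 91092.01

CFR price: AUD 91092.01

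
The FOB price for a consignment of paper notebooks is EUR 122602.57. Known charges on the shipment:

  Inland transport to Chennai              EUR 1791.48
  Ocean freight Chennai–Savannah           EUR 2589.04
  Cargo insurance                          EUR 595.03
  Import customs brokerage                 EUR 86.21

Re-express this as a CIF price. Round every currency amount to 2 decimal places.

CIF price: EUR 125786.64

Not relevant to the conversion: inland to port — on the seller under both FOB and CIF; already in the FOB price and stays in the CIF price. brokerage — on the buyer under both terms; not part of either seller's price.
From FOB to CIF, the seller additionally bears: freight, insurance.
CIF price = 122602.57 + 2589.04 + 595.03 = 125786.64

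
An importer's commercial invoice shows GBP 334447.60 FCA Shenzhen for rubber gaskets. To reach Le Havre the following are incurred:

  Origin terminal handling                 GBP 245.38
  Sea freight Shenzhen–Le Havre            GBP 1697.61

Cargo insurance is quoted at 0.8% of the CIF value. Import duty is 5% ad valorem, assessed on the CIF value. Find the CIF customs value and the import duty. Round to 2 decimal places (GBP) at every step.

CIF value: GBP 339103.42; import duty: GBP 16955.17

Let C be the CIF value. C = FCA price + pre-shipment costs + freight + 0.8% × C
C − 0.8% × C = 334447.60 + 245.38 + 1697.61
0.992 × C = 336390.59
C = 336390.59 / 0.992 = 339103.42
Insurance premium = 0.8% × 339103.42 = 2712.83
Import duty = 339103.42 × 5% = 16955.17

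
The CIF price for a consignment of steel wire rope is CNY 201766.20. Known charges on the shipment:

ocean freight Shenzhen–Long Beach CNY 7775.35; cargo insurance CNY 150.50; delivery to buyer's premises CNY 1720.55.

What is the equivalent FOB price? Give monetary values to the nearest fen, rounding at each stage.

Not relevant to the conversion: delivery — on the buyer under both terms; not part of either seller's price.
From CIF to FOB, the seller no longer bears: freight, insurance.
FOB price = 201766.20 − 7775.35 − 150.50 = 193840.35

FOB price: CNY 193840.35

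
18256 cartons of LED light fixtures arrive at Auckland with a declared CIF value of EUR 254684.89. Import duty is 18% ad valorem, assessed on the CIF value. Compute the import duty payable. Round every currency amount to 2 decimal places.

Import duty = 254684.89 × 18% = 45843.28

Import duty: EUR 45843.28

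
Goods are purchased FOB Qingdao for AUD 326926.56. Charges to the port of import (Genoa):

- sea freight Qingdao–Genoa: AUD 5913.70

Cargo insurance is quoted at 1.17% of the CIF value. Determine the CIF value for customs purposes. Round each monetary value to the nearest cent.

CIF value: AUD 336780.59

Let C be the CIF value. C = FOB price + freight + 1.17% × C
C − 1.17% × C = 326926.56 + 5913.70
0.9883 × C = 332840.26
C = 332840.26 / 0.9883 = 336780.59
Insurance premium = 1.17% × 336780.59 = 3940.33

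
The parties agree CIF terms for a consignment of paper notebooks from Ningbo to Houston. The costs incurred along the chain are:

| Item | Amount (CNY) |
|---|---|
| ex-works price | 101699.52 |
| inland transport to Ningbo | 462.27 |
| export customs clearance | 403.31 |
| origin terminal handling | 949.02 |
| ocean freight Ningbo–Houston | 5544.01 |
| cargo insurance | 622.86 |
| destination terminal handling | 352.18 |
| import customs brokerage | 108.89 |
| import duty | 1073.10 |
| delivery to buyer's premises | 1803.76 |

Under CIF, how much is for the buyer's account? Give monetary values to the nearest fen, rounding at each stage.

CIF: the seller pays costs through ocean freight and marine insurance to the destination port.
Seller's account: goods 101699.52 + inland to port 462.27 + export clearance 403.31 + origin terminal 949.02 + freight 5544.01 + insurance 622.86 = 109680.99
Buyer's account: destination terminal 352.18 + brokerage 108.89 + duty 1073.10 + delivery 1803.76 = 3337.93

Buyer's account: CNY 3337.93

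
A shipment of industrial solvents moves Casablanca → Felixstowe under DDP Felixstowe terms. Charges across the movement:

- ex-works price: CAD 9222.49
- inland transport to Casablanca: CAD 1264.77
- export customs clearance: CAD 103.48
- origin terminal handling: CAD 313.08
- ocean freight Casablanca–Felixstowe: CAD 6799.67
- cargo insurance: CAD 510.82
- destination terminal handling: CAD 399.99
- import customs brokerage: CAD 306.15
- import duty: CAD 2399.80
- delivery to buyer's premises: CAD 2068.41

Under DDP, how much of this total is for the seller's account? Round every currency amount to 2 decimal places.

DDP: the seller bears all costs including import duty.
Seller's account: goods 9222.49 + inland to port 1264.77 + export clearance 103.48 + origin terminal 313.08 + freight 6799.67 + insurance 510.82 + destination terminal 399.99 + brokerage 306.15 + duty 2399.80 + delivery 2068.41 = 23388.66
Buyer's account: 0.00

Seller's account: CAD 23388.66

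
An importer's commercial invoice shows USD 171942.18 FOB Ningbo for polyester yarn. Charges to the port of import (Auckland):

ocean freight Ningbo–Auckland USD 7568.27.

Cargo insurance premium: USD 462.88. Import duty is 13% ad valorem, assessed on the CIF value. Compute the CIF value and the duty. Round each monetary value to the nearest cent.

CIF value: USD 179973.33; import duty: USD 23396.53

CIF = FOB price + freight + insurance
CIF = 171942.18 + 7568.27 + 462.88 = 179973.33
Import duty = 179973.33 × 13% = 23396.53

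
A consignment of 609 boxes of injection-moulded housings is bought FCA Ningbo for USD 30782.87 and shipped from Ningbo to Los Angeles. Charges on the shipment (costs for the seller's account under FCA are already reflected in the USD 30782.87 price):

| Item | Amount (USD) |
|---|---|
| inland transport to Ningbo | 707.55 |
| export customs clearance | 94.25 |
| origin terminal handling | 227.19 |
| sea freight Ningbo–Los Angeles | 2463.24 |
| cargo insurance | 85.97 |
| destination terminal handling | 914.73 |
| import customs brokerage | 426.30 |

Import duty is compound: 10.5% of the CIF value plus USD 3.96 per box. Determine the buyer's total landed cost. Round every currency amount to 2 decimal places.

Total landed cost: USD 40835.66

FCA: the seller delivers export-cleared goods to the carrier; the buyer bears costs from that point.
Already in the invoice (seller's account under FCA): inland to port, export clearance — exclude.
CIF value = FCA price + origin terminal + freight + insurance = 30782.87 + 227.19 + 2463.24 + 85.97 = 33559.27
Ad valorem component: 33559.27 × 10.5% = 3523.72
Specific component: 609 × 3.96 = 2411.64
Import duty = 3523.72 + 2411.64 = 5935.36
Buyer bears: origin terminal 227.19 + freight 2463.24 + insurance 85.97 + destination terminal 914.73 + brokerage 426.30 + duty 5935.36 = 10052.79
Landed cost = invoice 30782.87 + 10052.79 = 40835.66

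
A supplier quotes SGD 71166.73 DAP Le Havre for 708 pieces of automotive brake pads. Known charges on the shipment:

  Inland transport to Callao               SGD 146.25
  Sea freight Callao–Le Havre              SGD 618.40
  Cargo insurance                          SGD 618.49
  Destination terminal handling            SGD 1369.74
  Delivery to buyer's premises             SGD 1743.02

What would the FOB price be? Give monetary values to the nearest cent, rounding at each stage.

Not relevant to the conversion: inland to port — on the seller under both DAP and FOB; already in the DAP price and stays in the FOB price.
From DAP to FOB, the seller no longer bears: freight, insurance, destination terminal, delivery.
FOB price = 71166.73 − 618.40 − 618.49 − 1369.74 − 1743.02 = 66817.08

FOB price: SGD 66817.08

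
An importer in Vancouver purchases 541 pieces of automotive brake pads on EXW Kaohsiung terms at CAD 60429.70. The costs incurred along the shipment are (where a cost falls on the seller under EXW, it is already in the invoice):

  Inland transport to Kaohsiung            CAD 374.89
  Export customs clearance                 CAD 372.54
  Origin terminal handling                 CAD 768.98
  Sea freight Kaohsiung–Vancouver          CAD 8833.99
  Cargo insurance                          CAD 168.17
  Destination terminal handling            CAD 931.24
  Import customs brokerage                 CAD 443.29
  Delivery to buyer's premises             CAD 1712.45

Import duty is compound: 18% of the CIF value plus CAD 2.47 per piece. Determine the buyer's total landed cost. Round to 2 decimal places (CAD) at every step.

EXW: the seller makes goods available at their premises; the buyer bears all onward costs.
CIF value = EXW price + inland to port + export clearance + origin terminal + freight + insurance = 60429.70 + 374.89 + 372.54 + 768.98 + 8833.99 + 168.17 = 70948.27
Ad valorem component: 70948.27 × 18% = 12770.69
Specific component: 541 × 2.47 = 1336.27
Import duty = 12770.69 + 1336.27 = 14106.96
Buyer bears: inland to port 374.89 + export clearance 372.54 + origin terminal 768.98 + freight 8833.99 + insurance 168.17 + destination terminal 931.24 + brokerage 443.29 + delivery 1712.45 + duty 14106.96 = 27712.51
Landed cost = invoice 60429.70 + 27712.51 = 88142.21

Total landed cost: CAD 88142.21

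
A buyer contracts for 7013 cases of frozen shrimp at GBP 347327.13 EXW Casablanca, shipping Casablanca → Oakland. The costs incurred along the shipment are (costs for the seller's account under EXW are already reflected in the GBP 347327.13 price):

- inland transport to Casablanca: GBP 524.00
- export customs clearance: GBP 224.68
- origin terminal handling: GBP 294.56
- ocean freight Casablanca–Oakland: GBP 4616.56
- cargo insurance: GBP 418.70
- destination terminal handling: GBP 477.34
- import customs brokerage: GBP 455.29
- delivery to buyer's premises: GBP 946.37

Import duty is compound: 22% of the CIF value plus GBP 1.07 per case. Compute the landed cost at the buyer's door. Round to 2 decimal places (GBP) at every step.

Total landed cost: GBP 440537.78

EXW: the seller makes goods available at their premises; the buyer bears all onward costs.
CIF value = EXW price + inland to port + export clearance + origin terminal + freight + insurance = 347327.13 + 524.00 + 224.68 + 294.56 + 4616.56 + 418.70 = 353405.63
Ad valorem component: 353405.63 × 22% = 77749.24
Specific component: 7013 × 1.07 = 7503.91
Import duty = 77749.24 + 7503.91 = 85253.15
Buyer bears: inland to port 524.00 + export clearance 224.68 + origin terminal 294.56 + freight 4616.56 + insurance 418.70 + destination terminal 477.34 + brokerage 455.29 + delivery 946.37 + duty 85253.15 = 93210.65
Landed cost = invoice 347327.13 + 93210.65 = 440537.78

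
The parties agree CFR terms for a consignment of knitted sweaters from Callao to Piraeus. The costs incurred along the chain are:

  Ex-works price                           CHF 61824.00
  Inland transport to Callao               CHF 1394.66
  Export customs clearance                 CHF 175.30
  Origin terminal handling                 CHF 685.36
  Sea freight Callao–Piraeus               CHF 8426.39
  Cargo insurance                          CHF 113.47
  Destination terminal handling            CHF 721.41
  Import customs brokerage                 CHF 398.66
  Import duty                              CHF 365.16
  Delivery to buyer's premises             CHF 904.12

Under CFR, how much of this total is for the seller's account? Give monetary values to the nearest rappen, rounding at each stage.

Seller's account: CHF 72505.71

CFR: the seller pays costs through ocean freight to the destination port, but not insurance.
Seller's account: goods 61824.00 + inland to port 1394.66 + export clearance 175.30 + origin terminal 685.36 + freight 8426.39 = 72505.71
Buyer's account: insurance 113.47 + destination terminal 721.41 + brokerage 398.66 + duty 365.16 + delivery 904.12 = 2502.82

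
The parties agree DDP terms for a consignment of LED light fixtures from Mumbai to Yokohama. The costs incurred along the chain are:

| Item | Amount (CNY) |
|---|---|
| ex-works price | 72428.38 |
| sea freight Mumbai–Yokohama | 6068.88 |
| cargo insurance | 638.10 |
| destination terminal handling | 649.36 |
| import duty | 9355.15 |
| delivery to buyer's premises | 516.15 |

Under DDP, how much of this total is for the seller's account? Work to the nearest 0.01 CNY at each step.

DDP: the seller bears all costs including import duty.
Seller's account: goods 72428.38 + freight 6068.88 + insurance 638.10 + destination terminal 649.36 + duty 9355.15 + delivery 516.15 = 89656.02
Buyer's account: 0.00

Seller's account: CNY 89656.02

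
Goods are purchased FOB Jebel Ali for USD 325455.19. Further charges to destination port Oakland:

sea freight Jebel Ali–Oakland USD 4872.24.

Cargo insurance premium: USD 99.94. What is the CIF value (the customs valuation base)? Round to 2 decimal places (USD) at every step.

CIF = FOB price + freight + insurance
CIF = 325455.19 + 4872.24 + 99.94 = 330427.37

CIF value: USD 330427.37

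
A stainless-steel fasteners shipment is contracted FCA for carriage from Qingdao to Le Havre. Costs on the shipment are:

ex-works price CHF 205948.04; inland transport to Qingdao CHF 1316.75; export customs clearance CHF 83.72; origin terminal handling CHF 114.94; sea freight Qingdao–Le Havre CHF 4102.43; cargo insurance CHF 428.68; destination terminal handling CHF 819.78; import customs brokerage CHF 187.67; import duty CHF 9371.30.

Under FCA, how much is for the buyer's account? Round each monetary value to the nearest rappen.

FCA: the seller delivers export-cleared goods to the carrier; the buyer bears costs from that point.
Seller's account: goods 205948.04 + inland to port 1316.75 + export clearance 83.72 = 207348.51
Buyer's account: origin terminal 114.94 + freight 4102.43 + insurance 428.68 + destination terminal 819.78 + brokerage 187.67 + duty 9371.30 = 15024.80

Buyer's account: CHF 15024.80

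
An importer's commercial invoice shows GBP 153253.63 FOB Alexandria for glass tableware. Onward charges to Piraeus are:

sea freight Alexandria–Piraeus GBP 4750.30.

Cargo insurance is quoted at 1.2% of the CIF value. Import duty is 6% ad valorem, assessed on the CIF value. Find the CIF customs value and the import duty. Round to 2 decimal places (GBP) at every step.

CIF value: GBP 159923.01; import duty: GBP 9595.38

Let C be the CIF value. C = FOB price + freight + 1.2% × C
C − 1.2% × C = 153253.63 + 4750.30
0.988 × C = 158003.93
C = 158003.93 / 0.988 = 159923.01
Insurance premium = 1.2% × 159923.01 = 1919.08
Import duty = 159923.01 × 6% = 9595.38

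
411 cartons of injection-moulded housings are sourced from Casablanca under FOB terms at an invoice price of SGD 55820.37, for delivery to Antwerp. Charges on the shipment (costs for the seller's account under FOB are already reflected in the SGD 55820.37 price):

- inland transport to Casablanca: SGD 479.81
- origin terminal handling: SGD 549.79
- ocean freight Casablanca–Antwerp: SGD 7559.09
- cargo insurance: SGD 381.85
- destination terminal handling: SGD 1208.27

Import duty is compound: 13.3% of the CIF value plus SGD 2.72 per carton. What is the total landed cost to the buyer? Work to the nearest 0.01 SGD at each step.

FOB: the seller bears costs until goods are on board at the origin port; the buyer bears freight, insurance and all costs thereafter.
Already in the invoice (seller's account under FOB): inland to port, origin terminal — exclude.
CIF value = FOB price + freight + insurance = 55820.37 + 7559.09 + 381.85 = 63761.31
Ad valorem component: 63761.31 × 13.3% = 8480.25
Specific component: 411 × 2.72 = 1117.92
Import duty = 8480.25 + 1117.92 = 9598.17
Buyer bears: freight 7559.09 + insurance 381.85 + destination terminal 1208.27 + duty 9598.17 = 18747.38
Landed cost = invoice 55820.37 + 18747.38 = 74567.75

Total landed cost: SGD 74567.75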